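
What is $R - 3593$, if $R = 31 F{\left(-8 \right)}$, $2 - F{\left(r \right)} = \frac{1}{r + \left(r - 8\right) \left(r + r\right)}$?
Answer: $- \frac{28249}{8} \approx -3531.1$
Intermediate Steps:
$F{\left(r \right)} = 2 - \frac{1}{r + 2 r \left(-8 + r\right)}$ ($F{\left(r \right)} = 2 - \frac{1}{r + \left(r - 8\right) \left(r + r\right)} = 2 - \frac{1}{r + \left(-8 + r\right) 2 r} = 2 - \frac{1}{r + 2 r \left(-8 + r\right)}$)
$R = \frac{495}{8}$ ($R = 31 \frac{-1 - -240 + 4 \left(-8\right)^{2}}{\left(-8\right) \left(-15 + 2 \left(-8\right)\right)} = 31 \left(- \frac{-1 + 240 + 4 \cdot 64}{8 \left(-15 - 16\right)}\right) = 31 \left(- \frac{-1 + 240 + 256}{8 \left(-31\right)}\right) = 31 \left(\left(- \frac{1}{8}\right) \left(- \frac{1}{31}\right) 495\right) = 31 \cdot \frac{495}{248} = \frac{495}{8} \approx 61.875$)
$R - 3593 = \frac{495}{8} - 3593 = - \frac{28249}{8}$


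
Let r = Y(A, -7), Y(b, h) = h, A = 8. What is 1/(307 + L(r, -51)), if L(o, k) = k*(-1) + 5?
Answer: 1/363 ≈ 0.0027548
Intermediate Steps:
r = -7
L(o, k) = 5 - k (L(o, k) = -k + 5 = 5 - k)
1/(307 + L(r, -51)) = 1/(307 + (5 - 1*(-51))) = 1/(307 + (5 + 51)) = 1/(307 + 56) = 1/363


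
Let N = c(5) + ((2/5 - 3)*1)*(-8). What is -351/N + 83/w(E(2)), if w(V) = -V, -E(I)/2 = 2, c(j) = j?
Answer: 1229/172 ≈ 7.1453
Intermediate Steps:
E(I) = -4 (E(I) = -2*2 = -4)
N = 129/5 (N = 5 + ((2/5 - 3)*1)*(-8) = 5 - 13/5*1*(-8) = 5 - 13/5*(-8) = 5 + 104/5 = 129/5 ≈ 25.800)
-351/N + 83/w(E(2)) = -351/129/5 + 83/((-1*(-4))) = -351*5/129 + 83/4 = -585/43 + 83*(1/4) = -585/43 + 83/4 = 1229/172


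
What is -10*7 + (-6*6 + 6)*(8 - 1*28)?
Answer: 530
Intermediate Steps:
-10*7 + (-6*6 + 6)*(8 - 1*28) = -70 + (-36 + 6)*(8 - 28) = -70 - 30*(-20) = -70 + 600 = 530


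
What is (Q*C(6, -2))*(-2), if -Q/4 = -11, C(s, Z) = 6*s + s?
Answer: -3696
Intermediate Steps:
C(s, Z) = 7*s
Q = 44 (Q = -4*(-11) = 44)
(Q*C(6, -2))*(-2) = (44*(7*6))*(-2) = (44*42)*(-2) = 1848*(-2) = -3696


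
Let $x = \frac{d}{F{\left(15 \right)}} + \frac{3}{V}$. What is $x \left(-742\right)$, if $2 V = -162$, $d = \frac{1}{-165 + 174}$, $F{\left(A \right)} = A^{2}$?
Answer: $\frac{54908}{2025} \approx 27.115$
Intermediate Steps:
$d = \frac{1}{9} \approx 0.11111$
$V = -81$ ($V = \frac{1}{2} \left(-162\right) = -81$)
$x = - \frac{74}{2025}$ ($x = \frac{1}{9 \cdot 15^{2}} + \frac{3}{-81} = \frac{1}{9 \cdot 225} + 3 \left(- \frac{1}{81}\right) = \frac{1}{9} \cdot \frac{1}{225} - \frac{1}{27} = \frac{1}{2025} - \frac{1}{27} = - \frac{74}{2025} \approx -0.036543$)
$x \left(-742\right) = \left(- \frac{74}{2025}\right) \left(-742\right) = \frac{54908}{2025}$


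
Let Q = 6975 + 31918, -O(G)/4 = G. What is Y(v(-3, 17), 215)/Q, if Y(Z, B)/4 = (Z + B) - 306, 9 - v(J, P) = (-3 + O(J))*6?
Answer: -544/38893 ≈ -0.013987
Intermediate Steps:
O(G) = -4*G
Q = 38893
v(J, P) = 27 + 24*J (v(J, P) = 9 - (-3 - 4*J)*6 = 9 - (-18 - 24*J) = 9 + (18 + 24*J) = 27 + 24*J)
Y(Z, B) = -1224 + 4*B + 4*Z (Y(Z, B) = 4*((Z + B) - 306) = 4*((B + Z) - 306) = 4*(-306 + B + Z) = -1224 + 4*B + 4*Z)
Y(v(-3, 17), 215)/Q = (-1224 + 4*215 + 4*(27 + 24*(-3)))/38893 = (-1224 + 860 + 4*(27 - 72))*(1/38893) = (-1224 + 860 + 4*(-45))*(1/38893) = (-1224 + 860 - 180)*(1/38893) = -544*1/38893 = -544/38893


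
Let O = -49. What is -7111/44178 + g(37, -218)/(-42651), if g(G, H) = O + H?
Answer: -32388415/209359542 ≈ -0.15470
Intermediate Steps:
g(G, H) = -49 + H
-7111/44178 + g(37, -218)/(-42651) = -7111/44178 + (-49 - 218)/(-42651) = -7111*1/44178 - 267*(-1/42651) = -7111/44178 + 89/14217 = -32388415/209359542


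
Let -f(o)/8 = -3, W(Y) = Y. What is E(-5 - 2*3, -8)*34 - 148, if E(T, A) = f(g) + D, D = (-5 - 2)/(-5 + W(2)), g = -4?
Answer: 2242/3 ≈ 747.33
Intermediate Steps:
D = 7/3 (D = (-5 - 2)/(-5 + 2) = -7/(-3) = -7*(-1/3) = 7/3 ≈ 2.3333)
f(o) = 24 (f(o) = -8*(-3) = 24)
E(T, A) = 79/3 (E(T, A) = 24 + 7/3 = 79/3)
E(-5 - 2*3, -8)*34 - 148 = (79/3)*34 - 148 = 2686/3 - 148 = 2242/3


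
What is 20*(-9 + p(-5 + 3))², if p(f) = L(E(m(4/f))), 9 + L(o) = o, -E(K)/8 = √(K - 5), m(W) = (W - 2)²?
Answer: 20560 + 5760*√11 ≈ 39664.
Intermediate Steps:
m(W) = (-2 + W)²
E(K) = -8*√(-5 + K) (E(K) = -8*√(K - 5) = -8*√(-5 + K))
L(o) = -9 + o
p(f) = -9 - 8*√(-5 + (-2 + 4/f)²)
20*(-9 + p(-5 + 3))² = 20*(-9 + (-9 - 8*√(-1 - 16/(-5 + 3) + 16/(-5 + 3)²)))² = 20*(-9 + (-9 - 8*√(-1 - 16/(-2) + 16/(-2)²)))² = 20*(-9 + (-9 - 8*√(-1 - 16*(-½) + 16*(¼))))² = 20*(-9 + (-9 - 8*√(-1 + 8 + 4)))² = 20*(-9 + (-9 - 8*√11))² = 20*(-18 - 8*√11)²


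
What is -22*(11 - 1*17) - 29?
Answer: 103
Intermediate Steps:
-22*(11 - 1*17) - 29 = -22*(11 - 17) - 29 = -22*(-6) - 29 = 132 - 29 = 103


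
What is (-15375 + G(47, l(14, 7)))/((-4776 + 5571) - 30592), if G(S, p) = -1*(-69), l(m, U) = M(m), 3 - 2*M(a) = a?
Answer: 15306/29797 ≈ 0.51368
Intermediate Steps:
M(a) = 3/2 - a/2
l(m, U) = 3/2 - m/2
G(S, p) = 69
(-15375 + G(47, l(14, 7)))/((-4776 + 5571) - 30592) = (-15375 + 69)/((-4776 + 5571) - 30592) = -15306/(795 - 30592) = -15306/(-29797) = -15306*(-1/29797) = 15306/29797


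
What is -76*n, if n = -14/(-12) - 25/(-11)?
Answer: -8626/33 ≈ -261.39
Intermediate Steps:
n = 227/66 (n = -14*(-1/12) - 25*(-1/11) = 7/6 + 25/11 = 227/66 ≈ 3.4394)
-76*n = -76*227/66 = -8626/33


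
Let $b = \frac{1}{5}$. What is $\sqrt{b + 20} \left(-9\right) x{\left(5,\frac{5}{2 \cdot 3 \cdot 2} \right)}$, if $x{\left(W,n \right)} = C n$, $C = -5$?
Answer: $\frac{15 \sqrt{505}}{4} \approx 84.271$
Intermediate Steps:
$b = \frac{1}{5} \approx 0.2$
$x{\left(W,n \right)} = - 5 n$
$\sqrt{b + 20} \left(-9\right) x{\left(5,\frac{5}{2 \cdot 3 \cdot 2} \right)} = \sqrt{\frac{1}{5} + 20} \left(-9\right) \left(- 5 \frac{5}{2 \cdot 3 \cdot 2}\right) = \sqrt{\frac{101}{5}} \left(-9\right) \left(- 5 \frac{5}{6 \cdot 2}\right) = \frac{\sqrt{505}}{5} \left(-9\right) \left(- 5 \cdot \frac{5}{12}\right) = - \frac{9 \sqrt{505}}{5} \left(- 5 \cdot 5 \cdot \frac{1}{12}\right) = - \frac{9 \sqrt{505}}{5} \left(\left(-5\right) \frac{5}{12}\right) = - \frac{9 \sqrt{505}}{5} \left(- \frac{25}{12}\right) = \frac{15 \sqrt{505}}{4}$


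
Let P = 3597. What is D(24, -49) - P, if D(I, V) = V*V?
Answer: -1196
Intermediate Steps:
D(I, V) = V**2
D(24, -49) - P = (-49)**2 - 1*3597 = 2401 - 3597 = -1196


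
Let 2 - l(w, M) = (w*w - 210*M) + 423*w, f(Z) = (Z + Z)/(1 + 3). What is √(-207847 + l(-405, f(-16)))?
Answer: I*√202235 ≈ 449.71*I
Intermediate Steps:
f(Z) = Z/2 (f(Z) = (2*Z)/4 = (2*Z)*(¼) = Z/2)
l(w, M) = 2 - w² - 423*w + 210*M (l(w, M) = 2 - ((w*w - 210*M) + 423*w) = 2 - ((w² - 210*M) + 423*w) = 2 - (w² - 210*M + 423*w) = 2 + (-w² - 423*w + 210*M) = 2 - w² - 423*w + 210*M)
√(-207847 + l(-405, f(-16))) = √(-207847 + (2 - 1*(-405)² - 423*(-405) + 210*((½)*(-16)))) = √(-207847 + (2 - 1*164025 + 171315 + 210*(-8))) = √(-207847 + (2 - 164025 + 171315 - 1680)) = √(-207847 + 5612) = √(-202235) = I*√202235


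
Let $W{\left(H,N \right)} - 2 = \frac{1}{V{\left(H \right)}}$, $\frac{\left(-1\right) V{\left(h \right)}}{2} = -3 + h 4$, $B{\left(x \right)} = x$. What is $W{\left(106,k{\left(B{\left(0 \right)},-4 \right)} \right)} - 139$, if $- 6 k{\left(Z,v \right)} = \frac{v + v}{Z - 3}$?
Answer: $- \frac{115355}{842} \approx -137.0$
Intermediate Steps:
$V{\left(h \right)} = 6 - 8 h$ ($V{\left(h \right)} = - 2 \left(-3 + h 4\right) = - 2 \left(-3 + 4 h\right) = 6 - 8 h$)
$k{\left(Z,v \right)} = - \frac{v}{3 \left(-3 + Z\right)}$ ($k{\left(Z,v \right)} = - \frac{\left(v + v\right) \frac{1}{Z - 3}}{6} = - \frac{2 v \frac{1}{-3 + Z}}{6} = - \frac{v}{3 \left(-3 + Z\right)}$)
$W{\left(H,N \right)} = 2 + \frac{1}{6 - 8 H}$
$W{\left(106,k{\left(B{\left(0 \right)},-4 \right)} \right)} - 139 = \frac{-13 + 16 \cdot 106}{2 \left(-3 + 4 \cdot 106\right)} - 139 = \frac{-13 + 1696}{2 \left(-3 + 424\right)} - 139 = \frac{1}{2} \cdot \frac{1}{421} \cdot 1683 - 139 = \frac{1683}{842} - 139 = - \frac{115355}{842}$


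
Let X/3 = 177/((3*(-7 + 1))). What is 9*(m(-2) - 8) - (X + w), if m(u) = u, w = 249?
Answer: -619/2 ≈ -309.50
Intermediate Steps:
X = -59/2 (X = 3*(177/((3*(-7 + 1)))) = 3*(177/((3*(-6)))) = 3*(177/(-18)) = 3*(177*(-1/18)) = 3*(-59/6) = -59/2 ≈ -29.500)
9*(m(-2) - 8) - (X + w) = 9*(-2 - 8) - (-59/2 + 249) = 9*(-10) - 1*439/2 = -90 - 439/2 = -619/2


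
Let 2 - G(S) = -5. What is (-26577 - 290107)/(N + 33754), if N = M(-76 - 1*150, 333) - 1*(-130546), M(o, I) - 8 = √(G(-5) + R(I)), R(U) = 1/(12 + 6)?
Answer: -936606864096/485948139425 + 950052*√254/485948139425 ≈ -1.9273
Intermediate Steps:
G(S) = 7 (G(S) = 2 - 1*(-5) = 2 + 5 = 7)
R(U) = 1/18
M(o, I) = 8 + √254/6 (M(o, I) = 8 + √(7 + 1/18) = 8 + √(127/18) = 8 + √254/6)
N = 130554 + √254/6 (N = (8 + √254/6) - 1*(-130546) = (8 + √254/6) + 130546 = 130554 + √254/6 ≈ 1.3056e+5)
(-26577 - 290107)/(N + 33754) = (-26577 - 290107)/((130554 + √254/6) + 33754) = -316684/(164308 + √254/6)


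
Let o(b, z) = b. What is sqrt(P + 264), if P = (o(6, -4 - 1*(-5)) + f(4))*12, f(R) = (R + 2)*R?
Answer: 4*sqrt(39) ≈ 24.980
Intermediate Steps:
f(R) = R*(2 + R) (f(R) = (2 + R)*R = R*(2 + R))
P = 360 (P = (6 + 4*(2 + 4))*12 = (6 + 4*6)*12 = (6 + 24)*12 = 30*12 = 360)
sqrt(P + 264) = sqrt(360 + 264) = sqrt(624) = 4*sqrt(39)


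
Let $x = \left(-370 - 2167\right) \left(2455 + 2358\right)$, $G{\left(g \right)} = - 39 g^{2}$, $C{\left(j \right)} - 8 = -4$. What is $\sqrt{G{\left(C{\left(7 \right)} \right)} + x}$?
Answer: $i \sqrt{12211205} \approx 3494.5 i$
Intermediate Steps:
$C{\left(j \right)} = 4$ ($C{\left(j \right)} = 8 - 4 = 4$)
$x = -12210581$ ($x = \left(-2537\right) 4813 = -12210581$)
$\sqrt{G{\left(C{\left(7 \right)} \right)} + x} = \sqrt{- 39 \cdot 4^{2} - 12210581} = \sqrt{\left(-39\right) 16 - 12210581} = \sqrt{-624 - 12210581} = \sqrt{-12211205} = i \sqrt{12211205}$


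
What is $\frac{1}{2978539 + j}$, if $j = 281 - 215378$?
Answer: $\frac{1}{2763442} \approx 3.6187 \cdot 10^{-7}$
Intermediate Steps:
$j = -215097$ ($j = 281 - 215378 = -215097$)
$\frac{1}{2978539 + j} = \frac{1}{2978539 - 215097} = \frac{1}{2763442}$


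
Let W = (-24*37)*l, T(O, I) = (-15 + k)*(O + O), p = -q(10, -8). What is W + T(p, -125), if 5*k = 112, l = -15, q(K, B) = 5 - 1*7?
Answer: 66748/5 ≈ 13350.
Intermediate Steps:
q(K, B) = -2 (q(K, B) = 5 - 7 = -2)
k = 112/5 (k = (⅕)*112 = 112/5 ≈ 22.400)
p = 2 (p = -1*(-2) = 2)
T(O, I) = 74*O/5 (T(O, I) = (-15 + 112/5)*(O + O) = 37*(2*O)/5 = 74*O/5)
W = 13320 (W = -24*37*(-15) = -888*(-15) = 13320)
W + T(p, -125) = 13320 + (74/5)*2 = 13320 + 148/5 = 66748/5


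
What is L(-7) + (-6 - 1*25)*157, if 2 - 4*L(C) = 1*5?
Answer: -19471/4 ≈ -4867.8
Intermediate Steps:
L(C) = -¾ (L(C) = ½ - 5/4 = -¾)
L(-7) + (-6 - 1*25)*157 = -¾ + (-6 - 1*25)*157 = -¾ + (-6 - 25)*157 = -¾ - 31*157 = -¾ - 4867 = -19471/4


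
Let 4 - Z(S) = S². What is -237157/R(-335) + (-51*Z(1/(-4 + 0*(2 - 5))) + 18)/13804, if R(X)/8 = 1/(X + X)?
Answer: 4386778402595/220864 ≈ 1.9862e+7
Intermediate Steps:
R(X) = 4/X (R(X) = 8/(X + X) = 8/((2*X)) = 8*(1/(2*X)) = 4/X)
Z(S) = 4 - S²
-237157/R(-335) + (-51*Z(1/(-4 + 0*(2 - 5))) + 18)/13804 = -237157/(4/(-335)) + (-51*(4 - (1/(-4 + 0*(2 - 5)))²) + 18)/13804 = -237157/(4*(-1/335)) + (-51*(4 - (1/(-4 + 0*(-3)))²) + 18)*(1/13804) = -237157/(-4/335) + (-51*(4 - (1/(-4 + 0))²) + 18)*(1/13804) = -237157*(-335/4) + (-51*(4 - (1/(-4))²) + 18)*(1/13804) = 79447595/4 + (-51*(4 - (-¼)²) + 18)*(1/13804) = 79447595/4 + (-51*(4 - 1*1/16) + 18)*(1/13804) = 79447595/4 + (-51*(4 - 1/16) + 18)*(1/13804) = 79447595/4 + (-51*63/16 + 18)*(1/13804) = 79447595/4 + (-3213/16 + 18)*(1/13804) = 79447595/4 - 2925/16*1/13804 = 79447595/4 - 2925/220864 = 4386778402595/220864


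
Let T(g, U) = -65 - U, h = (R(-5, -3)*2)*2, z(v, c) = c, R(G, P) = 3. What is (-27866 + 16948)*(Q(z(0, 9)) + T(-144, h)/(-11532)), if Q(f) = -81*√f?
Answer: 15297204341/5766 ≈ 2.6530e+6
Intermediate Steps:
h = 12 (h = (3*2)*2 = 6*2 = 12)
(-27866 + 16948)*(Q(z(0, 9)) + T(-144, h)/(-11532)) = (-27866 + 16948)*(-81*√9 + (-65 - 1*12)/(-11532)) = -10918*(-81*3 + (-65 - 12)*(-1/11532)) = -10918*(-243 - 77*(-1/11532)) = -10918*(-243 + 77/11532) = -10918*(-2802199/11532) = 15297204341/5766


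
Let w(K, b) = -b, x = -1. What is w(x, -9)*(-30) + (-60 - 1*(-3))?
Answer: -327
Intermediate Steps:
w(x, -9)*(-30) + (-60 - 1*(-3)) = -1*(-9)*(-30) + (-60 - 1*(-3)) = 9*(-30) + (-60 + 3) = -270 - 57 = -327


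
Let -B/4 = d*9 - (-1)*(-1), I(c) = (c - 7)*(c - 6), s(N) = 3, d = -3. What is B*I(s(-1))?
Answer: 1344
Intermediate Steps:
I(c) = (-7 + c)*(-6 + c)
B = 112 (B = -4*(-3*9 - (-1)*(-1)) = -4*(-27 - 1*1) = -4*(-27 - 1) = -4*(-28) = 112)
B*I(s(-1)) = 112*(42 + 3² - 13*3) = 112*(42 + 9 - 39) = 112*12 = 1344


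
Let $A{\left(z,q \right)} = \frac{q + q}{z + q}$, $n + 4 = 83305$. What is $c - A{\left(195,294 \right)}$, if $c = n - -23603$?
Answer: $\frac{17425156}{163} \approx 1.069 \cdot 10^{5}$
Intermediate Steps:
$n = 83301$ ($n = -4 + 83305 = 83301$)
$A{\left(z,q \right)} = \frac{2 q}{q + z}$
$c = 106904$ ($c = 83301 - -23603 = 83301 + 23603 = 106904$)
$c - A{\left(195,294 \right)} = 106904 - 2 \cdot 294 \frac{1}{294 + 195} = 106904 - 2 \cdot 294 \cdot \frac{1}{489} = 106904 - \frac{196}{163} = \frac{17425156}{163}$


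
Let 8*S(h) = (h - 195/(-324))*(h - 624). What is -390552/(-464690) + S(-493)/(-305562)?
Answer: 37752439195433/61340373696960 ≈ 0.61546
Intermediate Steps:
S(h) = (-624 + h)*(65/108 + h)/8 (S(h) = ((h - 195/(-324))*(h - 624))/8 = ((h - 195*(-1/324))*(-624 + h))/8 = ((h + 65/108)*(-624 + h))/8 = ((65/108 + h)*(-624 + h))/8 = ((-624 + h)*(65/108 + h))/8 = (-624 + h)*(65/108 + h)/8)
-390552/(-464690) + S(-493)/(-305562) = -390552/(-464690) + (-845/18 - 67327/864*(-493) + (⅛)*(-493)²)/(-305562) = -390552*(-1/464690) + (-845/18 + 33192211/864 + (⅛)*243049)*(-1/305562) = 195276/232345 + (-845/18 + 33192211/864 + 243049/8)*(-1/305562) = 195276/232345 + (59400943/864)*(-1/305562) = 195276/232345 - 59400943/264005568 = 37752439195433/61340373696960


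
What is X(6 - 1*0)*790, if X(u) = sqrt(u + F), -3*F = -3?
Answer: 790*sqrt(7) ≈ 2090.1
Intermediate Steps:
F = 1 (F = -1/3*(-3) = 1)
X(u) = sqrt(1 + u) (X(u) = sqrt(u + 1) = sqrt(1 + u))
X(6 - 1*0)*790 = sqrt(1 + (6 - 1*0))*790 = sqrt(1 + (6 + 0))*790 = sqrt(1 + 6)*790 = sqrt(7)*790 = 790*sqrt(7)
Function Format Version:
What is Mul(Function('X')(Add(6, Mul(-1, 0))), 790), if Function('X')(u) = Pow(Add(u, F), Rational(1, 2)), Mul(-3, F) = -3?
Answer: Mul(790, Pow(7, Rational(1, 2))) ≈ 2090.1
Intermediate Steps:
F = 1 (F = Mul(Rational(-1, 3), -3) = 1)
Function('X')(u) = Pow(Add(1, u), Rational(1, 2)) (Function('X')(u) = Pow(Add(u, 1), Rational(1, 2)) = Pow(Add(1, u), Rational(1, 2)))
Mul(Function('X')(Add(6, Mul(-1, 0))), 790) = Mul(Pow(Add(1, Add(6, Mul(-1, 0))), Rational(1, 2)), 790) = Mul(Pow(Add(1, Add(6, 0)), Rational(1, 2)), 790) = Mul(Pow(Add(1, 6), Rational(1, 2)), 790) = Mul(Pow(7, Rational(1, 2)), 790) = Mul(790, Pow(7, Rational(1, 2)))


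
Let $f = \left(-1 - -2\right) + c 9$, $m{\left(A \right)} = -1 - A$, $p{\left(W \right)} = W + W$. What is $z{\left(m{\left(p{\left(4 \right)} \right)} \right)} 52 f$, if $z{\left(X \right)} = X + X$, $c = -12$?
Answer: $100152$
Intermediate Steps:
$p{\left(W \right)} = 2 W$
$z{\left(X \right)} = 2 X$
$f = -107$ ($f = \left(-1 - -2\right) - 108 = \left(-1 + 2\right) - 108 = 1 - 108 = -107$)
$z{\left(m{\left(p{\left(4 \right)} \right)} \right)} 52 f = 2 \left(-1 - 2 \cdot 4\right) 52 \left(-107\right) = 2 \left(-1 - 8\right) 52 \left(-107\right) = 2 \left(-9\right) 52 \left(-107\right) = \left(-18\right) 52 \left(-107\right) = \left(-936\right) \left(-107\right) = 100152$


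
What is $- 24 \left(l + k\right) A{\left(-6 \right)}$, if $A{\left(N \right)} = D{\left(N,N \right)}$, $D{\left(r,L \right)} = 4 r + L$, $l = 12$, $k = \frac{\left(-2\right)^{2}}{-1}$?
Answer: $5760$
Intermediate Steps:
$k = -4$ ($k = 4 \left(-1\right) = -4$)
$D{\left(r,L \right)} = L + 4 r$
$A{\left(N \right)} = 5 N$ ($A{\left(N \right)} = N + 4 N = 5 N$)
$- 24 \left(l + k\right) A{\left(-6 \right)} = - 24 \left(12 - 4\right) 5 \left(-6\right) = \left(-24\right) 8 \left(-30\right) = \left(-192\right) \left(-30\right) = 5760$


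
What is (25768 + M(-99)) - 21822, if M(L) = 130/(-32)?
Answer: 63071/16 ≈ 3941.9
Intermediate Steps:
M(L) = -65/16 (M(L) = 130*(-1/32) = -65/16)
(25768 + M(-99)) - 21822 = (25768 - 65/16) - 21822 = 412223/16 - 21822 = 63071/16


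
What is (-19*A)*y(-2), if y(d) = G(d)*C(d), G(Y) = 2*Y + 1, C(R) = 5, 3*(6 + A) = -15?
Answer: -3135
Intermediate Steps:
A = -11 (A = -6 + (1/3)*(-15) = -6 - 5 = -11)
G(Y) = 1 + 2*Y
y(d) = 5 + 10*d (y(d) = (1 + 2*d)*5 = 5 + 10*d)
(-19*A)*y(-2) = (-19*(-11))*(5 + 10*(-2)) = 209*(5 - 20) = 209*(-15) = -3135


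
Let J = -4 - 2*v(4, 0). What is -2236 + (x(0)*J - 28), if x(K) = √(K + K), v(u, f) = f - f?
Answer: -2264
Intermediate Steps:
v(u, f) = 0
x(K) = √2*√K (x(K) = √(2*K) = √2*√K)
J = -4 (J = -4 - 2*0 = -4 + 0 = -4)
-2236 + (x(0)*J - 28) = -2236 + ((√2*√0)*(-4) - 28) = -2236 + ((√2*0)*(-4) - 28) = -2236 + (0*(-4) - 28) = -2236 + (0 - 28) = -2236 - 28 = -2264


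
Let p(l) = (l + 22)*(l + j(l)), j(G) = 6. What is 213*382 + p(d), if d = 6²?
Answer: 83802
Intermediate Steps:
d = 36
p(l) = (6 + l)*(22 + l) (p(l) = (l + 22)*(l + 6) = (22 + l)*(6 + l) = (6 + l)*(22 + l))
213*382 + p(d) = 213*382 + (132 + 36² + 28*36) = 81366 + (132 + 1296 + 1008) = 81366 + 2436 = 83802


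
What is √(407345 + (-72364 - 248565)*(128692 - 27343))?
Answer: 2*I*√8131356469 ≈ 1.8035e+5*I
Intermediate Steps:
√(407345 + (-72364 - 248565)*(128692 - 27343)) = √(407345 - 320929*101349) = √(407345 - 32525833221) = √(-32525425876) = 2*I*√8131356469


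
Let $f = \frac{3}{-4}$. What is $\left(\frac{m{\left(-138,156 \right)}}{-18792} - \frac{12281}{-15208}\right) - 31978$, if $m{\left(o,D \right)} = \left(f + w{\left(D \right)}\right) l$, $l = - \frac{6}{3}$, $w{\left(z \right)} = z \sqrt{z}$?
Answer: $- \frac{761560119839}{23815728} + \frac{26 \sqrt{39}}{783} \approx -31977.0$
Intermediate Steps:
$w{\left(z \right)} = z^{\frac{3}{2}}$
$l = -2$ ($l = \left(-6\right) \frac{1}{3} = -2$)
$f = - \frac{3}{4}$ ($f = 3 \left(- \frac{1}{4}\right) = - \frac{3}{4} \approx -0.75$)
$m{\left(o,D \right)} = \frac{3}{2} - 2 D^{\frac{3}{2}}$ ($m{\left(o,D \right)} = \left(- \frac{3}{4} + D^{\frac{3}{2}}\right) \left(-2\right) = \frac{3}{2} - 2 D^{\frac{3}{2}}$)
$\left(\frac{m{\left(-138,156 \right)}}{-18792} - \frac{12281}{-15208}\right) - 31978 = \left(\frac{\frac{3}{2} - 2 \cdot 156^{\frac{3}{2}}}{-18792} - \frac{12281}{-15208}\right) - 31978 = \left(\left(\frac{3}{2} - 2 \cdot 312 \sqrt{39}\right) \left(- \frac{1}{18792}\right) - - \frac{12281}{15208}\right) - 31978 = \left(\left(\frac{3}{2} - 624 \sqrt{39}\right) \left(- \frac{1}{18792}\right) + \frac{12281}{15208}\right) - 31978 = \left(\left(- \frac{1}{12528} + \frac{26 \sqrt{39}}{783}\right) + \frac{12281}{15208}\right) - 31978 = \left(\frac{19230145}{23815728} + \frac{26 \sqrt{39}}{783}\right) - 31978 = - \frac{761560119839}{23815728} + \frac{26 \sqrt{39}}{783}$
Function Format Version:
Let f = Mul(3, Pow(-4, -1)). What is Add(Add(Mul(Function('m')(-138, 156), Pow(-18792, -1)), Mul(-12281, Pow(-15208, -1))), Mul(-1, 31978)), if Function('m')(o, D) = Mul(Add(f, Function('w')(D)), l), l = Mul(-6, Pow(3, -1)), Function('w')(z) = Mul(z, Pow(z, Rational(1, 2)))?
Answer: Add(Rational(-761560119839, 23815728), Mul(Rational(26, 783), Pow(39, Rational(1, 2)))) ≈ -31977.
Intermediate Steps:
Function('w')(z) = Pow(z, Rational(3, 2))
l = -2 (l = Mul(-6, Rational(1, 3)) = -2)
f = Rational(-3, 4) (f = Mul(3, Rational(-1, 4)) = Rational(-3, 4) ≈ -0.75000)
Function('m')(o, D) = Add(Rational(3, 2), Mul(-2, Pow(D, Rational(3, 2)))) (Function('m')(o, D) = Mul(Add(Rational(-3, 4), Pow(D, Rational(3, 2))), -2) = Add(Rational(3, 2), Mul(-2, Pow(D, Rational(3, 2)))))
Add(Add(Mul(Function('m')(-138, 156), Pow(-18792, -1)), Mul(-12281, Pow(-15208, -1))), Mul(-1, 31978)) = Add(Add(Mul(Add(Rational(3, 2), Mul(-2, Pow(156, Rational(3, 2)))), Pow(-18792, -1)), Mul(-12281, Pow(-15208, -1))), Mul(-1, 31978)) = Add(Add(Mul(Add(Rational(3, 2), Mul(-2, Mul(312, Pow(39, Rational(1, 2))))), Rational(-1, 18792)), Mul(-12281, Rational(-1, 15208))), -31978) = Add(Add(Mul(Add(Rational(3, 2), Mul(-624, Pow(39, Rational(1, 2)))), Rational(-1, 18792)), Rational(12281, 15208)), -31978) = Add(Add(Add(Rational(-1, 12528), Mul(Rational(26, 783), Pow(39, Rational(1, 2)))), Rational(12281, 15208)), -31978) = Add(Add(Rational(19230145, 23815728), Mul(Rational(26, 783), Pow(39, Rational(1, 2)))), -31978) = Add(Rational(-761560119839, 23815728), Mul(Rational(26, 783), Pow(39, Rational(1, 2))))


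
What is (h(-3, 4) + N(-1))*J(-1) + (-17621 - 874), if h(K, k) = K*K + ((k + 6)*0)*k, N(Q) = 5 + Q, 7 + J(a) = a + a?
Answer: -18612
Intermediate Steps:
J(a) = -7 + 2*a (J(a) = -7 + (a + a) = -7 + 2*a)
h(K, k) = K**2 (h(K, k) = K**2 + ((6 + k)*0)*k = K**2 + 0*k = K**2 + 0 = K**2)
(h(-3, 4) + N(-1))*J(-1) + (-17621 - 874) = ((-3)**2 + (5 - 1))*(-7 + 2*(-1)) + (-17621 - 874) = (9 + 4)*(-7 - 2) - 18495 = 13*(-9) - 18495 = -117 - 18495 = -18612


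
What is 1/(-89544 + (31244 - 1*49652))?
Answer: -1/107952 ≈ -9.2634e-6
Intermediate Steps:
1/(-89544 + (31244 - 1*49652)) = 1/(-89544 + (31244 - 49652)) = 1/(-89544 - 18408) = 1/(-107952) = -1/107952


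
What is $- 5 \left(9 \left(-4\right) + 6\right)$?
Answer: $150$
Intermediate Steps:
$- 5 \left(9 \left(-4\right) + 6\right) = - 5 \left(-36 + 6\right) = \left(-5\right) \left(-30\right) = 150$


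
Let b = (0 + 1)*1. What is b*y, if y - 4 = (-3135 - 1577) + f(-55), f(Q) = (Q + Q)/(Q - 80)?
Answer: -127094/27 ≈ -4707.2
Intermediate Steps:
f(Q) = 2*Q/(-80 + Q) (f(Q) = (2*Q)/(-80 + Q) = 2*Q/(-80 + Q))
b = 1 (b = 1*1 = 1)
y = -127094/27 (y = 4 + ((-3135 - 1577) + 2*(-55)/(-80 - 55)) = 4 + (-4712 + 2*(-55)/(-135)) = 4 + (-4712 + 2*(-55)*(-1/135)) = 4 + (-4712 + 22/27) = 4 - 127202/27 = -127094/27 ≈ -4707.2)
b*y = 1*(-127094/27) = -127094/27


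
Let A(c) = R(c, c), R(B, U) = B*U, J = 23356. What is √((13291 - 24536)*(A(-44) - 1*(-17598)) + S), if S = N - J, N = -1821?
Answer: I*√219685007 ≈ 14822.0*I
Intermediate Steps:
A(c) = c² (A(c) = c*c = c²)
S = -25177 (S = -1821 - 1*23356 = -1821 - 23356 = -25177)
√((13291 - 24536)*(A(-44) - 1*(-17598)) + S) = √((13291 - 24536)*((-44)² - 1*(-17598)) - 25177) = √(-11245*(1936 + 17598) - 25177) = √(-11245*19534 - 25177) = √(-219659830 - 25177) = √(-219685007) = I*√219685007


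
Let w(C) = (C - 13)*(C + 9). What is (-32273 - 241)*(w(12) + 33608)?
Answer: -1092047718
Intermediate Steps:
w(C) = (-13 + C)*(9 + C)
(-32273 - 241)*(w(12) + 33608) = (-32273 - 241)*((-117 + 12² - 4*12) + 33608) = -32514*((-117 + 144 - 48) + 33608) = -32514*(-21 + 33608) = -32514*33587 = -1092047718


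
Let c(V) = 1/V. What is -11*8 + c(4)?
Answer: -351/4 ≈ -87.750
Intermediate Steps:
c(V) = 1/V
-11*8 + c(4) = -11*8 + 1/4 = -88 + ¼ = -351/4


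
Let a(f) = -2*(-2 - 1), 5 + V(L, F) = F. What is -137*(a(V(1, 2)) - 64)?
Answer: 7946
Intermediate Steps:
V(L, F) = -5 + F
a(f) = 6 (a(f) = -2*(-3) = 6)
-137*(a(V(1, 2)) - 64) = -137*(6 - 64) = -137*(-58) = 7946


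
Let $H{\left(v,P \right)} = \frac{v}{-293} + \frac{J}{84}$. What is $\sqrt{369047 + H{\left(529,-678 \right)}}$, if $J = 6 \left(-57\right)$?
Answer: $\frac{3 \sqrt{689959447786}}{4102} \approx 607.49$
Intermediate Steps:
$J = -342$
$H{\left(v,P \right)} = - \frac{57}{14} - \frac{v}{293}$ ($H{\left(v,P \right)} = \frac{v}{-293} - \frac{342}{84} = v \left(- \frac{1}{293}\right) - \frac{57}{14} = - \frac{v}{293} - \frac{57}{14} = - \frac{57}{14} - \frac{v}{293}$)
$\sqrt{369047 + H{\left(529,-678 \right)}} = \sqrt{369047 - \frac{24107}{4102}} = \sqrt{\frac{1513806687}{4102}} = \frac{3 \sqrt{689959447786}}{4102}$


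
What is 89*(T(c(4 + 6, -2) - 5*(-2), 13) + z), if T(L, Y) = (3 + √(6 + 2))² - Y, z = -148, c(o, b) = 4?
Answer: -12816 + 1068*√2 ≈ -11306.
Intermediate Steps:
T(L, Y) = (3 + 2*√2)² - Y (T(L, Y) = (3 + √8)² - Y = (3 + 2*√2)² - Y)
89*(T(c(4 + 6, -2) - 5*(-2), 13) + z) = 89*((17 - 1*13 + 12*√2) - 148) = 89*((17 - 13 + 12*√2) - 148) = 89*((4 + 12*√2) - 148) = 89*(-144 + 12*√2) = -12816 + 1068*√2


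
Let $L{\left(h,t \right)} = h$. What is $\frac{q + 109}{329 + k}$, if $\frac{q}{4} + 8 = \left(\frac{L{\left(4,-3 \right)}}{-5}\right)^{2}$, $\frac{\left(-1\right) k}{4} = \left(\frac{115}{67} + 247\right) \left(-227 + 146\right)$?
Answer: $\frac{133263}{135529475} \approx 0.00098328$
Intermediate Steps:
$k = \frac{5399136}{67}$ ($k = - 4 \left(\frac{115}{67} + 247\right) \left(-227 + 146\right) = - 4 \left(115 \cdot \frac{1}{67} + 247\right) \left(-81\right) = - 4 \left(\frac{115}{67} + 247\right) \left(-81\right) = - 4 \cdot \frac{16664}{67} \left(-81\right) = \left(-4\right) \left(- \frac{1349784}{67}\right) = \frac{5399136}{67} \approx 80584.0$)
$q = - \frac{736}{25}$ ($q = -32 + 4 \left(\frac{4}{-5}\right)^{2} = -32 + 4 \left(4 \left(- \frac{1}{5}\right)\right)^{2} = -32 + 4 \left(- \frac{4}{5}\right)^{2} = -32 + 4 \cdot \frac{16}{25} = -32 + \frac{64}{25} = - \frac{736}{25} \approx -29.44$)
$\frac{q + 109}{329 + k} = \frac{- \frac{736}{25} + 109}{329 + \frac{5399136}{67}} = \frac{1989}{25 \cdot \frac{5421179}{67}} = \frac{1989}{25} \cdot \frac{67}{5421179} = \frac{133263}{135529475}$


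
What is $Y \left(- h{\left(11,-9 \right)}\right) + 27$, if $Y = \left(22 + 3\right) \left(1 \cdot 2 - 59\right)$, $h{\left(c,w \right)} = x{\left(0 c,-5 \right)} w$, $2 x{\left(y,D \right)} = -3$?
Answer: $\frac{38529}{2} \approx 19265.0$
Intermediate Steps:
$x{\left(y,D \right)} = - \frac{3}{2}$ ($x{\left(y,D \right)} = \frac{1}{2} \left(-3\right) = - \frac{3}{2}$)
$h{\left(c,w \right)} = - \frac{3 w}{2}$
$Y = -1425$ ($Y = 25 \left(2 - 59\right) = 25 \left(-57\right) = -1425$)
$Y \left(- h{\left(11,-9 \right)}\right) + 27 = - 1425 \left(- \frac{\left(-3\right) \left(-9\right)}{2}\right) + 27 = - 1425 \left(\left(-1\right) \frac{27}{2}\right) + 27 = \left(-1425\right) \left(- \frac{27}{2}\right) + 27 = \frac{38475}{2} + 27 = \frac{38529}{2}$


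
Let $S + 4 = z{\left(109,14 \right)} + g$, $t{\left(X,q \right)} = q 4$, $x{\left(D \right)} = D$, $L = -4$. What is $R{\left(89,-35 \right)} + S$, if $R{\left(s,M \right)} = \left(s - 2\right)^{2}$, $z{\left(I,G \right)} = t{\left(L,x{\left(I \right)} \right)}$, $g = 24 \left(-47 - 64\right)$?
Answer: $5337$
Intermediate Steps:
$t{\left(X,q \right)} = 4 q$
$g = -2664$ ($g = 24 \left(-111\right) = -2664$)
$z{\left(I,G \right)} = 4 I$
$R{\left(s,M \right)} = \left(-2 + s\right)^{2}$
$S = -2232$ ($S = -4 + \left(4 \cdot 109 - 2664\right) = -4 + \left(436 - 2664\right) = -4 - 2228 = -2232$)
$R{\left(89,-35 \right)} + S = \left(-2 + 89\right)^{2} - 2232 = 87^{2} - 2232 = 7569 - 2232 = 5337$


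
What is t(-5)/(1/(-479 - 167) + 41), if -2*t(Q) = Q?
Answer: 323/5297 ≈ 0.060978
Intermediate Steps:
t(Q) = -Q/2
t(-5)/(1/(-479 - 167) + 41) = (-½*(-5))/(1/(-479 - 167) + 41) = 5/(2*(1/(-646) + 41)) = 5/(2*(-1/646 + 41)) = 5/(2*(26485/646)) = (5/2)*(646/26485) = 323/5297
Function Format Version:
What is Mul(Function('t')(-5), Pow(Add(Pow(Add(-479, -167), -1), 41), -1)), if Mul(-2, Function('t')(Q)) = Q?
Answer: Rational(323, 5297) ≈ 0.060978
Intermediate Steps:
Function('t')(Q) = Mul(Rational(-1, 2), Q)
Mul(Function('t')(-5), Pow(Add(Pow(Add(-479, -167), -1), 41), -1)) = Mul(Mul(Rational(-1, 2), -5), Pow(Add(Pow(Add(-479, -167), -1), 41), -1)) = Mul(Rational(5, 2), Pow(Add(Pow(-646, -1), 41), -1)) = Mul(Rational(5, 2), Pow(Add(Rational(-1, 646), 41), -1)) = Mul(Rational(5, 2), Pow(Rational(26485, 646), -1)) = Mul(Rational(5, 2), Rational(646, 26485)) = Rational(323, 5297)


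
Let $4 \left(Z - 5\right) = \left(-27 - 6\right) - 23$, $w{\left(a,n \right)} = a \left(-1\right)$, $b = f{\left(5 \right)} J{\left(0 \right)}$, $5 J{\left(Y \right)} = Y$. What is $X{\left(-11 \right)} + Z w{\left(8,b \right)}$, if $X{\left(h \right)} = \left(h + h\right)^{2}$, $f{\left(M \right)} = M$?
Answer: $556$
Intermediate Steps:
$J{\left(Y \right)} = \frac{Y}{5}$
$X{\left(h \right)} = 4 h^{2}$ ($X{\left(h \right)} = \left(2 h\right)^{2} = 4 h^{2}$)
$b = 0$ ($b = 5 \cdot \frac{1}{5} \cdot 0 = 5 \cdot 0 = 0$)
$w{\left(a,n \right)} = - a$
$Z = -9$ ($Z = 5 + \frac{\left(-27 - 6\right) - 23}{4} = 5 + \frac{-33 - 23}{4} = 5 + \frac{1}{4} \left(-56\right) = 5 - 14 = -9$)
$X{\left(-11 \right)} + Z w{\left(8,b \right)} = 4 \left(-11\right)^{2} - 9 \left(\left(-1\right) 8\right) = 4 \cdot 121 - -72 = 484 + 72 = 556$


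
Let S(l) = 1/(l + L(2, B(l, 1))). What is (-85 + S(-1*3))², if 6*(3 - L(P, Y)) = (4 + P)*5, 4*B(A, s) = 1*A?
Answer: 181476/25 ≈ 7259.0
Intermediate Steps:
B(A, s) = A/4 (B(A, s) = (1*A)/4 = A/4)
L(P, Y) = -⅓ - 5*P/6 (L(P, Y) = 3 - (4 + P)*5/6 = 3 - (20 + 5*P)/6 = 3 + (-10/3 - 5*P/6) = -⅓ - 5*P/6)
S(l) = 1/(-2 + l) (S(l) = 1/(l + (-⅓ - ⅚*2)) = 1/(l + (-⅓ - 5/3)) = 1/(l - 2) = 1/(-2 + l))
(-85 + S(-1*3))² = (-85 + 1/(-2 - 1*3))² = (-85 + 1/(-2 - 3))² = (-85 + 1/(-5))² = (-85 - ⅕)² = (-426/5)² = 181476/25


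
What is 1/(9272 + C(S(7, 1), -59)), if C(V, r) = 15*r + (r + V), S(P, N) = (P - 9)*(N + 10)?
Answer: 1/8306 ≈ 0.00012039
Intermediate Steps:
S(P, N) = (-9 + P)*(10 + N)
C(V, r) = V + 16*r (C(V, r) = 15*r + (V + r) = V + 16*r)
1/(9272 + C(S(7, 1), -59)) = 1/(9272 + ((-90 - 9*1 + 10*7 + 1*7) + 16*(-59))) = 1/(9272 + ((-90 - 9 + 70 + 7) - 944)) = 1/(9272 + (-22 - 944)) = 1/(9272 - 966) = 1/8306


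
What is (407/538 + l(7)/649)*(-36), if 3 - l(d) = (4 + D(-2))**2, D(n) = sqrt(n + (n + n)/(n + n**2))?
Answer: -4667418/174581 + 576*I/649 ≈ -26.735 + 0.88752*I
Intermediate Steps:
D(n) = sqrt(n + 2*n/(n + n**2)) (D(n) = sqrt(n + (2*n)/(n + n**2)) = sqrt(n + 2*n/(n + n**2)))
l(d) = 3 - (4 + 2*I)**2 (l(d) = 3 - (4 + sqrt((2 - 2*(1 - 2))/(1 - 2)))**2 = 3 - (4 + sqrt((2 - 2*(-1))/(-1)))**2 = 3 - (4 + sqrt(-(2 + 2)))**2 = 3 - (4 + sqrt(-1*4))**2 = 3 - (4 + sqrt(-4))**2 = 3 - (4 + 2*I)**2)
(407/538 + l(7)/649)*(-36) = (407/538 + (-9 - 16*I)/649)*(-36) = (407*(1/538) + (-9 - 16*I)*(1/649))*(-36) = (407/538 + (-9/649 - 16*I/649))*(-36) = (259301/349162 - 16*I/649)*(-36) = -4667418/174581 + 576*I/649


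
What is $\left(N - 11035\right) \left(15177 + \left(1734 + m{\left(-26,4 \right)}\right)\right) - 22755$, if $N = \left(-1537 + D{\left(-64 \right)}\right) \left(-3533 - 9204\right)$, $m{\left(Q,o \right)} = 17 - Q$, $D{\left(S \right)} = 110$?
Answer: $307963690701$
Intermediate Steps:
$N = 18175699$ ($N = \left(-1537 + 110\right) \left(-3533 - 9204\right) = \left(-1427\right) \left(-12737\right) = 18175699$)
$\left(N - 11035\right) \left(15177 + \left(1734 + m{\left(-26,4 \right)}\right)\right) - 22755 = \left(18175699 - 11035\right) \left(15177 + \left(1734 + \left(17 - -26\right)\right)\right) - 22755 = 18164664 \left(15177 + \left(1734 + \left(17 + 26\right)\right)\right) - 22755 = 18164664 \left(15177 + \left(1734 + 43\right)\right) - 22755 = 18164664 \left(15177 + 1777\right) - 22755 = 18164664 \cdot 16954 - 22755 = 307963713456 - 22755 = 307963690701$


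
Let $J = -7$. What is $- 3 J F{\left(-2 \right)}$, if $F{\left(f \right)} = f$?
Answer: $-42$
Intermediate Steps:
$- 3 J F{\left(-2 \right)} = \left(-3\right) \left(-7\right) \left(-2\right) = 21 \left(-2\right) = -42$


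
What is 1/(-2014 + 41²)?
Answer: -1/333 ≈ -0.0030030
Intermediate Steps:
1/(-2014 + 41²) = 1/(-2014 + 1681) = 1/(-333) = -1/333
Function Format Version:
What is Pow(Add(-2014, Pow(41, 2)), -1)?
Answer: Rational(-1, 333) ≈ -0.0030030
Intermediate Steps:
Pow(Add(-2014, Pow(41, 2)), -1) = Pow(Add(-2014, 1681), -1) = Pow(-333, -1) = Rational(-1, 333)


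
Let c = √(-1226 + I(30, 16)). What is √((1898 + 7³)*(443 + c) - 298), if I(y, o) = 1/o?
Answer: √(3969860 + 2241*I*√19615)/2 ≈ 997.0 + 39.35*I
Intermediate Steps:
c = I*√19615/4 (c = √(-1226 + 1/16) = √(-19615/16) = I*√19615/4 ≈ 35.013*I)
√((1898 + 7³)*(443 + c) - 298) = √((1898 + 7³)*(443 + I*√19615/4) - 298) = √((1898 + 343)*(443 + I*√19615/4) - 298) = √(2241*(443 + I*√19615/4) - 298) = √((992763 + 2241*I*√19615/4) - 298) = √(992465 + 2241*I*√19615/4)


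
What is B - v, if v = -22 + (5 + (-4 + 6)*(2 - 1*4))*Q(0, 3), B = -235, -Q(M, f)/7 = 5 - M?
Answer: -178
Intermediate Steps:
Q(M, f) = -35 + 7*M (Q(M, f) = -7*(5 - M) = -35 + 7*M)
v = -57 (v = -22 + (5 + (-4 + 6)*(2 - 1*4))*(-35 + 7*0) = -22 + (5 + 2*(2 - 4))*(-35 + 0) = -22 + (5 + 2*(-2))*(-35) = -22 + (5 - 4)*(-35) = -22 + 1*(-35) = -22 - 35 = -57)
B - v = -235 - 1*(-57) = -235 + 57 = -178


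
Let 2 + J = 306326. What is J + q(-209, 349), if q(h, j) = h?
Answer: 306115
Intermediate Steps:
J = 306324 (J = -2 + 306326 = 306324)
J + q(-209, 349) = 306324 - 209 = 306115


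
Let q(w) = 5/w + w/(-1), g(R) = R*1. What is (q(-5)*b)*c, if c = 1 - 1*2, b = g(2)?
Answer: -8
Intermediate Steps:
g(R) = R
b = 2
q(w) = -w + 5/w (q(w) = 5/w + w*(-1) = 5/w - w = -w + 5/w)
c = -1 (c = 1 - 2 = -1)
(q(-5)*b)*c = ((-1*(-5) + 5/(-5))*2)*(-1) = ((5 + 5*(-1/5))*2)*(-1) = ((5 - 1)*2)*(-1) = (4*2)*(-1) = 8*(-1) = -8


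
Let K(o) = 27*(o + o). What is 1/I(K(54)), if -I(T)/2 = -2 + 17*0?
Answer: 1/4 ≈ 0.25000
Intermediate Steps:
K(o) = 54*o (K(o) = 27*(2*o) = 54*o)
I(T) = 4 (I(T) = -2*(-2 + 17*0) = -2*(-2 + 0) = -2*(-2) = 4)
1/I(K(54)) = 1/4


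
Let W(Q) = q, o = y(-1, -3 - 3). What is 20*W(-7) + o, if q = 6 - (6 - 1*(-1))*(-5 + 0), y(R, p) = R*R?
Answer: 821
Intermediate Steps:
y(R, p) = R²
o = 1 (o = (-1)² = 1)
q = 41 (q = 6 - (6 + 1)*(-5) = 6 - 7*(-5) = 6 - 1*(-35) = 6 + 35 = 41)
W(Q) = 41
20*W(-7) + o = 20*41 + 1 = 820 + 1 = 821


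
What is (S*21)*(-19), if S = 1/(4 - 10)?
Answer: 133/2 ≈ 66.500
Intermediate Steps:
S = -⅙ (S = 1/(-6) = -⅙ ≈ -0.16667)
(S*21)*(-19) = -⅙*21*(-19) = -7/2*(-19) = 133/2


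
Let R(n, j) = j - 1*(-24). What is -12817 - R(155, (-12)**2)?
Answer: -12985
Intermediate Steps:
R(n, j) = 24 + j (R(n, j) = j + 24 = 24 + j)
-12817 - R(155, (-12)**2) = -12817 - (24 + (-12)**2) = -12817 - (24 + 144) = -12817 - 1*168 = -12817 - 168 = -12985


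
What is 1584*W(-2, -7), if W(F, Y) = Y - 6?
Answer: -20592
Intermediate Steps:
W(F, Y) = -6 + Y
1584*W(-2, -7) = 1584*(-6 - 7) = 1584*(-13) = -20592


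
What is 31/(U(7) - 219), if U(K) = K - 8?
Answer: -31/220 ≈ -0.14091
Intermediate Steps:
U(K) = -8 + K
31/(U(7) - 219) = 31/((-8 + 7) - 219) = 31/(-1 - 219) = 31/(-220) = -1/220*31 = -31/220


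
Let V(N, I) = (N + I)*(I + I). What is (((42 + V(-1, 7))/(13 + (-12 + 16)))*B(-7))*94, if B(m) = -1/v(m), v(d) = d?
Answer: 1692/17 ≈ 99.529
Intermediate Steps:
V(N, I) = 2*I*(I + N) (V(N, I) = (I + N)*(2*I) = 2*I*(I + N))
B(m) = -1/m
(((42 + V(-1, 7))/(13 + (-12 + 16)))*B(-7))*94 = (((42 + 2*7*(7 - 1))/(13 + (-12 + 16)))*(-1/(-7)))*94 = (((42 + 2*7*6)/(13 + 4))*(-1*(-⅐)))*94 = (((42 + 84)/17)*(⅐))*94 = ((126*(1/17))*(⅐))*94 = ((126/17)*(⅐))*94 = (18/17)*94 = 1692/17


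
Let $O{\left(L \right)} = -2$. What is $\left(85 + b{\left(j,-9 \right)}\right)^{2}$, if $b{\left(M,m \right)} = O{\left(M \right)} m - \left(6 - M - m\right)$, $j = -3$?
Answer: $7225$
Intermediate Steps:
$b{\left(M,m \right)} = -6 + M - m$ ($b{\left(M,m \right)} = - 2 m - \left(6 - M - m\right) = - 2 m + \left(-6 + M + m\right) = -6 + M - m$)
$\left(85 + b{\left(j,-9 \right)}\right)^{2} = \left(85 - 0\right)^{2} = \left(85 + 0\right)^{2} = 85^{2} = 7225$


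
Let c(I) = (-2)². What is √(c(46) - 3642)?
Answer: I*√3638 ≈ 60.316*I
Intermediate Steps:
c(I) = 4
√(c(46) - 3642) = √(4 - 3642) = √(-3638) = I*√3638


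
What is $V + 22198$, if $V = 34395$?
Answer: $56593$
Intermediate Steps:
$V + 22198 = 34395 + 22198 = 56593$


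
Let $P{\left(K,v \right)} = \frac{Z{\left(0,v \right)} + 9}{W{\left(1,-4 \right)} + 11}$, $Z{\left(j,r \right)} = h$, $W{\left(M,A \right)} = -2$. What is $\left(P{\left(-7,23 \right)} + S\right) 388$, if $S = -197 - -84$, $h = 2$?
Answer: $- \frac{390328}{9} \approx -43370.0$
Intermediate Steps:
$Z{\left(j,r \right)} = 2$
$P{\left(K,v \right)} = \frac{11}{9}$ ($P{\left(K,v \right)} = \frac{2 + 9}{-2 + 11} = \frac{11}{9}$)
$S = -113$ ($S = -197 + 84 = -113$)
$\left(P{\left(-7,23 \right)} + S\right) 388 = \left(\frac{11}{9} - 113\right) 388 = \left(- \frac{1006}{9}\right) 388 = - \frac{390328}{9}$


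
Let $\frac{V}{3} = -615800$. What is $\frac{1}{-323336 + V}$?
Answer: $- \frac{1}{2170736} \approx -4.6067 \cdot 10^{-7}$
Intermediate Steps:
$V = -1847400$ ($V = 3 \left(-615800\right) = -1847400$)
$\frac{1}{-323336 + V} = \frac{1}{-323336 - 1847400} = \frac{1}{-2170736} = - \frac{1}{2170736}$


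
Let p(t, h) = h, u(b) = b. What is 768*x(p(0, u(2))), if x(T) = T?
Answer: 1536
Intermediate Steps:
768*x(p(0, u(2))) = 768*2 = 1536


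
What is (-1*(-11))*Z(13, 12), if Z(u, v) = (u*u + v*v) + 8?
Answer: 3531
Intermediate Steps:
Z(u, v) = 8 + u² + v² (Z(u, v) = (u² + v²) + 8 = 8 + u² + v²)
(-1*(-11))*Z(13, 12) = (-1*(-11))*(8 + 13² + 12²) = 11*(8 + 169 + 144) = 11*321 = 3531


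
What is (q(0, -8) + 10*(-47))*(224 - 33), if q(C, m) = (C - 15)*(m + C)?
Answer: -66850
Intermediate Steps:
q(C, m) = (-15 + C)*(C + m)
(q(0, -8) + 10*(-47))*(224 - 33) = ((0**2 - 15*0 - 15*(-8) + 0*(-8)) + 10*(-47))*(224 - 33) = ((0 + 0 + 120 + 0) - 470)*191 = (120 - 470)*191 = -350*191 = -66850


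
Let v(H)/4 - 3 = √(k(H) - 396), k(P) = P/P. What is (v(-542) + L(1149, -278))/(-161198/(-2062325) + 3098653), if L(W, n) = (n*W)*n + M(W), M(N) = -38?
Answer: 183132995749250/6390429709423 + 8249300*I*√395/6390429709423 ≈ 28.657 + 2.5656e-5*I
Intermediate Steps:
k(P) = 1
L(W, n) = -38 + W*n² (L(W, n) = (n*W)*n - 38 = (W*n)*n - 38 = W*n² - 38 = -38 + W*n²)
v(H) = 12 + 4*I*√395 (v(H) = 12 + 4*√(1 - 396) = 12 + 4*√(-395) = 12 + 4*(I*√395) = 12 + 4*I*√395)
(v(-542) + L(1149, -278))/(-161198/(-2062325) + 3098653) = ((12 + 4*I*√395) + (-38 + 1149*(-278)²))/(-161198/(-2062325) + 3098653) = ((12 + 4*I*√395) + (-38 + 1149*77284))/(-161198*(-1/2062325) + 3098653) = ((12 + 4*I*√395) + (-38 + 88799316))/(161198/2062325 + 3098653) = ((12 + 4*I*√395) + 88799278)/(6390429709423/2062325) = (88799290 + 4*I*√395)*(2062325/6390429709423) = 183132995749250/6390429709423 + 8249300*I*√395/6390429709423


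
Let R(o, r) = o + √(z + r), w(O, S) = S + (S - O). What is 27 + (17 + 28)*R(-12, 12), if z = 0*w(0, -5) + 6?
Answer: -513 + 135*√2 ≈ -322.08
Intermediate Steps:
w(O, S) = -O + 2*S
z = 6 (z = 0*(-1*0 + 2*(-5)) + 6 = 0*(0 - 10) + 6 = 0*(-10) + 6 = 0 + 6 = 6)
R(o, r) = o + √(6 + r)
27 + (17 + 28)*R(-12, 12) = 27 + (17 + 28)*(-12 + √(6 + 12)) = 27 + 45*(-12 + √18) = 27 + 45*(-12 + 3*√2) = 27 + (-540 + 135*√2) = -513 + 135*√2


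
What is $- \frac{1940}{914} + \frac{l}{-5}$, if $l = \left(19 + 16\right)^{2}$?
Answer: $- \frac{112935}{457} \approx -247.12$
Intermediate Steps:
$l = 1225$ ($l = 35^{2} = 1225$)
$- \frac{1940}{914} + \frac{l}{-5} = - \frac{1940}{914} + \frac{1225}{-5} = \left(-1940\right) \frac{1}{914} + 1225 \left(- \frac{1}{5}\right) = - \frac{970}{457} - 245 = - \frac{112935}{457}$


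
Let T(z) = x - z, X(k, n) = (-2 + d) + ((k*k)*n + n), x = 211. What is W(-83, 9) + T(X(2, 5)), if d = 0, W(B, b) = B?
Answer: 105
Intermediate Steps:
X(k, n) = -2 + n + n*k² (X(k, n) = (-2 + 0) + ((k*k)*n + n) = -2 + (k²*n + n) = -2 + (n*k² + n) = -2 + (n + n*k²) = -2 + n + n*k²)
T(z) = 211 - z
W(-83, 9) + T(X(2, 5)) = -83 + (211 - (-2 + 5 + 5*2²)) = -83 + (211 - (-2 + 5 + 5*4)) = -83 + (211 - (-2 + 5 + 20)) = -83 + (211 - 1*23) = -83 + (211 - 23) = -83 + 188 = 105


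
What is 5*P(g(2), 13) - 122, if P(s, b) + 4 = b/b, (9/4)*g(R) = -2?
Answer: -137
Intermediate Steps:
g(R) = -8/9 (g(R) = (4/9)*(-2) = -8/9)
P(s, b) = -3 (P(s, b) = -4 + b/b = -4 + 1 = -3)
5*P(g(2), 13) - 122 = 5*(-3) - 122 = -15 - 122 = -137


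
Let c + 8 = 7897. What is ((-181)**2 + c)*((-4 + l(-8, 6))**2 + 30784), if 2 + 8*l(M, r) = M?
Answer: 10019920125/8 ≈ 1.2525e+9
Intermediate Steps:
c = 7889 (c = -8 + 7897 = 7889)
l(M, r) = -1/4 + M/8
((-181)**2 + c)*((-4 + l(-8, 6))**2 + 30784) = ((-181)**2 + 7889)*((-4 + (-1/4 + (1/8)*(-8)))**2 + 30784) = (32761 + 7889)*((-4 + (-1/4 - 1))**2 + 30784) = 40650*((-4 - 5/4)**2 + 30784) = 40650*((-21/4)**2 + 30784) = 40650*(441/16 + 30784) = 40650*(492985/16) = 10019920125/8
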